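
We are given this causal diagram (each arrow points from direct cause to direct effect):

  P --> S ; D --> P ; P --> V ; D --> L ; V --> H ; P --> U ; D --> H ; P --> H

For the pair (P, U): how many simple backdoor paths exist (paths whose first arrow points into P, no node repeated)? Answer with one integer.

A backdoor path from P to U is any simple undirected path whose first edge points into P (i.e. leaves P via a parent).
Parents of P: {D}.
No simple path from any parent of P reaches U without revisiting P, so there are no backdoor paths.

0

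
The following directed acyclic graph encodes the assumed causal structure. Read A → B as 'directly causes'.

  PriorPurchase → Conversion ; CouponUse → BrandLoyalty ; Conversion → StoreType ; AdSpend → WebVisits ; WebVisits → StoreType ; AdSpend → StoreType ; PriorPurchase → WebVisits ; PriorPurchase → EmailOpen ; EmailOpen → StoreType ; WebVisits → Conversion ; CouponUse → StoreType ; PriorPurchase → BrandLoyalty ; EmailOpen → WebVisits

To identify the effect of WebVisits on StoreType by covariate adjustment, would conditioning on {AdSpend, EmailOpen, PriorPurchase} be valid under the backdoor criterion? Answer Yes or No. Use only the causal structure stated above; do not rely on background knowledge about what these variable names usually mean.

Yes

Backdoor paths from WebVisits to StoreType (paths whose first edge points into WebVisits):
  P1: WebVisits <- PriorPurchase -> BrandLoyalty <- CouponUse -> StoreType
  P2: WebVisits <- PriorPurchase -> EmailOpen -> StoreType
  P3: WebVisits <- PriorPurchase -> Conversion -> StoreType
  P4: WebVisits <- EmailOpen <- PriorPurchase -> BrandLoyalty <- CouponUse -> StoreType
  P5: WebVisits <- EmailOpen <- PriorPurchase -> Conversion -> StoreType
  P6: WebVisits <- EmailOpen -> StoreType
  P7: WebVisits <- AdSpend -> StoreType
Condition 1 (no descendant of WebVisits in the set): holds — descendants of WebVisits are {Conversion, StoreType}; none are in {AdSpend, EmailOpen, PriorPurchase}.
Condition 2 (every backdoor path blocked by {AdSpend, EmailOpen, PriorPurchase}):
  P1: blocked at fork node PriorPurchase ∈ conditioning set.
  P2: blocked at fork node PriorPurchase ∈ conditioning set.
  P3: blocked at fork node PriorPurchase ∈ conditioning set.
  P4: blocked at chain node EmailOpen ∈ conditioning set.
  P5: blocked at chain node EmailOpen ∈ conditioning set.
  P6: blocked at fork node EmailOpen ∈ conditioning set.
  P7: blocked at fork node AdSpend ∈ conditioning set.
{AdSpend, EmailOpen, PriorPurchase} satisfies the backdoor criterion.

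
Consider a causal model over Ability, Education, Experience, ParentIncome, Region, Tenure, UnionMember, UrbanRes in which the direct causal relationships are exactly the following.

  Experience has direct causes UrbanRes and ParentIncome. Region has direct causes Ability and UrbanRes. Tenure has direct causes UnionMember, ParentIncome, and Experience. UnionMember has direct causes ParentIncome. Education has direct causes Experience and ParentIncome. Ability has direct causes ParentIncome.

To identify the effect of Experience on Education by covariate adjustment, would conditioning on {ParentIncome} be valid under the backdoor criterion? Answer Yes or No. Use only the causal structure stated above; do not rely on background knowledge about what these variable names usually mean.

Yes

Backdoor paths from Experience to Education (paths whose first edge points into Experience):
  P1: Experience <- UrbanRes -> Region <- Ability <- ParentIncome -> Education
  P2: Experience <- ParentIncome -> Education
Condition 1 (no descendant of Experience in the set): holds — descendants of Experience are {Education, Tenure}; none are in {ParentIncome}.
Condition 2 (every backdoor path blocked by {ParentIncome}):
  P1: blocked at collider Region (neither it nor any descendant is in the conditioning set).
  P2: blocked at fork node ParentIncome ∈ conditioning set.
{ParentIncome} satisfies the backdoor criterion.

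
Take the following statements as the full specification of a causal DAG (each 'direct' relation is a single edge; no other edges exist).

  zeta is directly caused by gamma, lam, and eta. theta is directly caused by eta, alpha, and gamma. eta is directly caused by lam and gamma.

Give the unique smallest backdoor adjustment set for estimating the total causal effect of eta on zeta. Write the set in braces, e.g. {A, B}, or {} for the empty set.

Variables eligible for adjustment (non-descendants of eta, excluding eta and zeta): {alpha, gamma, lam}.
Backdoor paths from eta to zeta:
  P1: eta <- gamma -> zeta
  P2: eta <- lam -> zeta
The empty set is not sufficient: P1 (eta <- gamma -> zeta) has no collider blocking it and no conditioned non-collider, so it is open.
Try {gamma, lam}:
  P1: blocked at fork node gamma ∈ conditioning set.
  P2: blocked at fork node lam ∈ conditioning set.
{gamma, lam} contains no descendant of eta and blocks every backdoor path.
Every element of {gamma, lam} is needed (dropping gamma leaves P1 open; dropping lam leaves P2 open), so no proper subset is valid.
Among all size-2 subsets of the eligible variables, only {gamma, lam} blocks every backdoor path, so it is the unique smallest valid adjustment set.

{gamma, lam}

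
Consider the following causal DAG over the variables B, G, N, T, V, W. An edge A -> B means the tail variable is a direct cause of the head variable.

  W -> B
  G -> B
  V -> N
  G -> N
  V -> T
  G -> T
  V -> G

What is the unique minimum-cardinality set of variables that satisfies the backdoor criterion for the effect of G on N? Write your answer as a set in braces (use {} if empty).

Variables eligible for adjustment (non-descendants of G, excluding G and N): {V, W}.
Backdoor paths from G to N:
  P1: G <- V -> N
The empty set is not sufficient: P1 (G <- V -> N) has no collider blocking it and no conditioned non-collider, so it is open.
Try {V}:
  P1: blocked at fork node V ∈ conditioning set.
{V} contains no descendant of G and blocks every backdoor path.
No other singleton works — e.g. {W} leaves P1 open — so {V} is the unique smallest valid adjustment set.

{V}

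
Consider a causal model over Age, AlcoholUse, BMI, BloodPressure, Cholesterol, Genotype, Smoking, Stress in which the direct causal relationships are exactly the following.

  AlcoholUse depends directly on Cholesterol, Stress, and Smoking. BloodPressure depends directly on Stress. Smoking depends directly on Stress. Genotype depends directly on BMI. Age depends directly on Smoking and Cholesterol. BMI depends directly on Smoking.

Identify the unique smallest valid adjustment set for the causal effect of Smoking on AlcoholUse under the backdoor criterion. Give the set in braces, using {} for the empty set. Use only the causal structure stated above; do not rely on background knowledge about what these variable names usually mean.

{Stress}

Variables eligible for adjustment (non-descendants of Smoking, excluding Smoking and AlcoholUse): {BloodPressure, Cholesterol, Stress}.
Backdoor paths from Smoking to AlcoholUse:
  P1: Smoking <- Stress -> AlcoholUse
The empty set is not sufficient: P1 (Smoking <- Stress -> AlcoholUse) has no collider blocking it and no conditioned non-collider, so it is open.
Try {Stress}:
  P1: blocked at fork node Stress ∈ conditioning set.
{Stress} contains no descendant of Smoking and blocks every backdoor path.
No other singleton works — e.g. {Cholesterol} leaves P1 open — so {Stress} is the unique smallest valid adjustment set.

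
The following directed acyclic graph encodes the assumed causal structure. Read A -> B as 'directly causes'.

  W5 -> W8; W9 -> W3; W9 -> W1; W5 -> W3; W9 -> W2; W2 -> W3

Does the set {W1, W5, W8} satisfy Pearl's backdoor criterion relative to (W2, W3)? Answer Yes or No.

Backdoor paths from W2 to W3 (paths whose first edge points into W2):
  P1: W2 <- W9 -> W3
Condition 1 (no descendant of W2 in the set): holds — descendants of W2 are {W3}; none are in {W1, W5, W8}.
Condition 2 (every backdoor path blocked by {W1, W5, W8}):
  P1: open — no interior node is in the conditioning set.
{W1, W5, W8} does not satisfy the backdoor criterion.

No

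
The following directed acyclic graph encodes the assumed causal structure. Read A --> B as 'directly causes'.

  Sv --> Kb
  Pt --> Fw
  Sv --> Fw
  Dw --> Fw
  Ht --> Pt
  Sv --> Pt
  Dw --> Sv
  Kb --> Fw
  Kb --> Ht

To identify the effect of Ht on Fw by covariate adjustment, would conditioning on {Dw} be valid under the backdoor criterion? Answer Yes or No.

Backdoor paths from Ht to Fw (paths whose first edge points into Ht):
  P1: Ht <- Kb <- Sv <- Dw -> Fw
  P2: Ht <- Kb <- Sv -> Pt -> Fw
  P3: Ht <- Kb <- Sv -> Fw
  P4: Ht <- Kb -> Fw
Condition 1 (no descendant of Ht in the set): holds — descendants of Ht are {Fw, Pt}; none are in {Dw}.
Condition 2 (every backdoor path blocked by {Dw}):
  P1: blocked at fork node Dw ∈ conditioning set.
  P2: open — no interior node is in the conditioning set.
  P3: open — no interior node is in the conditioning set.
  P4: open — no interior node is in the conditioning set.
{Dw} does not satisfy the backdoor criterion.

No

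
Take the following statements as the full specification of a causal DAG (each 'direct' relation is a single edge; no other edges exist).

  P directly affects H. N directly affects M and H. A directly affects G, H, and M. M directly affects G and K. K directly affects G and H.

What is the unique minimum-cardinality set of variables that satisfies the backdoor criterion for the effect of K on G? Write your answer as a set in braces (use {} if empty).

Variables eligible for adjustment (non-descendants of K, excluding K and G): {A, M, N, P}.
Backdoor paths from K to G:
  P1: K <- M <- A -> G
  P2: K <- M <- N -> H <- A -> G
  P3: K <- M -> G
The empty set is not sufficient: P1 (K <- M <- A -> G) has no collider blocking it and no conditioned non-collider, so it is open.
Try {M}:
  P1: blocked at chain node M ∈ conditioning set.
  P2: blocked at chain node M ∈ conditioning set.
  P3: blocked at fork node M ∈ conditioning set.
{M} contains no descendant of K and blocks every backdoor path.
No other singleton works — e.g. {A} leaves P3 open — so {M} is the unique smallest valid adjustment set.

{M}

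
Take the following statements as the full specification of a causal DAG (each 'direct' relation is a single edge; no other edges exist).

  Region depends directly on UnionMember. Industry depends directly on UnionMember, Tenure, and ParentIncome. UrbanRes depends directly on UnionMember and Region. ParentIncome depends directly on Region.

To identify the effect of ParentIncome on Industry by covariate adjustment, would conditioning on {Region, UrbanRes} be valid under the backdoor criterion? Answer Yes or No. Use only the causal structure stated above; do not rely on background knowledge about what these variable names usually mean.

Backdoor paths from ParentIncome to Industry (paths whose first edge points into ParentIncome):
  P1: ParentIncome <- Region <- UnionMember -> Industry
  P2: ParentIncome <- Region -> UrbanRes <- UnionMember -> Industry
Condition 1 (no descendant of ParentIncome in the set): holds — descendants of ParentIncome are {Industry}; none are in {Region, UrbanRes}.
Condition 2 (every backdoor path blocked by {Region, UrbanRes}):
  P1: blocked at chain node Region ∈ conditioning set.
  P2: blocked at fork node Region ∈ conditioning set.
{Region, UrbanRes} satisfies the backdoor criterion.

Yes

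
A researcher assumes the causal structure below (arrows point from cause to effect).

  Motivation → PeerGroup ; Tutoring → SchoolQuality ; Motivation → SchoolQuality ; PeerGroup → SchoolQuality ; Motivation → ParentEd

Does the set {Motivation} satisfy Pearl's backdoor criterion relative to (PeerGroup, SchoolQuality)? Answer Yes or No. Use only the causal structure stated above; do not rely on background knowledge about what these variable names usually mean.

Yes

Backdoor paths from PeerGroup to SchoolQuality (paths whose first edge points into PeerGroup):
  P1: PeerGroup <- Motivation -> SchoolQuality
Condition 1 (no descendant of PeerGroup in the set): holds — descendants of PeerGroup are {SchoolQuality}; none are in {Motivation}.
Condition 2 (every backdoor path blocked by {Motivation}):
  P1: blocked at fork node Motivation ∈ conditioning set.
{Motivation} satisfies the backdoor criterion.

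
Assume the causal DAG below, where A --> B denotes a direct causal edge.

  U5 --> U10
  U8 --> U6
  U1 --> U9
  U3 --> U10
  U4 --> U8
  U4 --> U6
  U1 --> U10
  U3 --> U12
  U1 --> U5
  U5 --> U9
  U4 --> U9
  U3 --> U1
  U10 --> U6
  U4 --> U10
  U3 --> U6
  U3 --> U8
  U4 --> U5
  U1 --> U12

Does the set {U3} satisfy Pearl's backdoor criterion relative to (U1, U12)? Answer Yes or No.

Yes

Backdoor paths from U1 to U12 (paths whose first edge points into U1):
  P1: U1 <- U3 -> U12
Condition 1 (no descendant of U1 in the set): holds — descendants of U1 are {U10, U12, U5, U6, U9}; none are in {U3}.
Condition 2 (every backdoor path blocked by {U3}):
  P1: blocked at fork node U3 ∈ conditioning set.
{U3} satisfies the backdoor criterion.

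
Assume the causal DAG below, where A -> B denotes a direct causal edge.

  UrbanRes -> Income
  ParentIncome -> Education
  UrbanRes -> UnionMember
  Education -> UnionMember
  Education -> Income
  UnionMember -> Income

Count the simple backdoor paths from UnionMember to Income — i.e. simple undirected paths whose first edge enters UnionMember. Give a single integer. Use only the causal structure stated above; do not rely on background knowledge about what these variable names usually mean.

2

A backdoor path from UnionMember to Income is any simple undirected path whose first edge points into UnionMember (i.e. leaves UnionMember via a parent).
Parents of UnionMember: {Education, UrbanRes}.
Enumerating:
  P1: UnionMember <- Education -> Income
  P2: UnionMember <- UrbanRes -> Income
That exhausts the simple backdoor paths. Count: 2.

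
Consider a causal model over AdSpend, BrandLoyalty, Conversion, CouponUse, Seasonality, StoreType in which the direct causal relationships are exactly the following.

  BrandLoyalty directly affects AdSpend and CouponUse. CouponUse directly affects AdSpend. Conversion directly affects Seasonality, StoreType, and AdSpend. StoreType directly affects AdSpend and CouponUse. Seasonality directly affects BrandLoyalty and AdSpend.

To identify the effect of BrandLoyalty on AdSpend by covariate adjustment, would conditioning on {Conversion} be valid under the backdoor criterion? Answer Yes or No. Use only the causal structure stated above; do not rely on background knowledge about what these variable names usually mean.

Backdoor paths from BrandLoyalty to AdSpend (paths whose first edge points into BrandLoyalty):
  P1: BrandLoyalty <- Seasonality <- Conversion -> StoreType -> CouponUse -> AdSpend
  P2: BrandLoyalty <- Seasonality <- Conversion -> StoreType -> AdSpend
  P3: BrandLoyalty <- Seasonality <- Conversion -> AdSpend
  P4: BrandLoyalty <- Seasonality -> AdSpend
Condition 1 (no descendant of BrandLoyalty in the set): holds — descendants of BrandLoyalty are {AdSpend, CouponUse}; none are in {Conversion}.
Condition 2 (every backdoor path blocked by {Conversion}):
  P1: blocked at fork node Conversion ∈ conditioning set.
  P2: blocked at fork node Conversion ∈ conditioning set.
  P3: blocked at fork node Conversion ∈ conditioning set.
  P4: open — no interior node is in the conditioning set.
{Conversion} does not satisfy the backdoor criterion.

No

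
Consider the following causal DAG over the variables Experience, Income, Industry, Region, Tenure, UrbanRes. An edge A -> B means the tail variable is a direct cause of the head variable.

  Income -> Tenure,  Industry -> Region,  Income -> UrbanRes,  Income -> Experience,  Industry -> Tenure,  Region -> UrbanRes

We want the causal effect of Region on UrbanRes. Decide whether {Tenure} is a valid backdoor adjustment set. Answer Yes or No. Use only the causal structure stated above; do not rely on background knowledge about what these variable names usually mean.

No

Backdoor paths from Region to UrbanRes (paths whose first edge points into Region):
  P1: Region <- Industry -> Tenure <- Income -> UrbanRes
Condition 1 (no descendant of Region in the set): holds — descendants of Region are {UrbanRes}; none are in {Tenure}.
Condition 2 (every backdoor path blocked by {Tenure}):
  P1: open — collider(s) Tenure are conditioned on (or have a conditioned descendant) and no non-collider on the path is in the set.
{Tenure} does not satisfy the backdoor criterion.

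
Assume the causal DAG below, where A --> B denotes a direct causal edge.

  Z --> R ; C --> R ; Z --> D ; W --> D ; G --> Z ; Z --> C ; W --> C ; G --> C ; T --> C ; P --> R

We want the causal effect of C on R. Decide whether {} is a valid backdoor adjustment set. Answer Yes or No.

Backdoor paths from C to R (paths whose first edge points into C):
  P1: C <- G -> Z -> R
  P2: C <- W -> D <- Z -> R
  P3: C <- Z -> R
Condition 1 (no descendant of C in the set): holds — descendants of C are {R}; none are in {}.
Condition 2 (every backdoor path blocked by {}):
  P1: open — no interior node is in the conditioning set.
  P2: blocked at collider D (neither it nor any descendant is in the conditioning set).
  P3: open — no interior node is in the conditioning set.
{} does not satisfy the backdoor criterion.

No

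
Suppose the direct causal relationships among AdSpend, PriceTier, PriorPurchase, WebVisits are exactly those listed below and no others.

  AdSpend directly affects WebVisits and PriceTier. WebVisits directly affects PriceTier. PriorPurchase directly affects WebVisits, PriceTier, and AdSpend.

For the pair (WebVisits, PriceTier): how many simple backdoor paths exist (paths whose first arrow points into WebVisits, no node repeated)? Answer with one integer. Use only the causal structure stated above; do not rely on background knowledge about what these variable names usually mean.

A backdoor path from WebVisits to PriceTier is any simple undirected path whose first edge points into WebVisits (i.e. leaves WebVisits via a parent).
Parents of WebVisits: {AdSpend, PriorPurchase}.
Enumerating:
  P1: WebVisits <- PriorPurchase -> AdSpend -> PriceTier
  P2: WebVisits <- PriorPurchase -> PriceTier
  P3: WebVisits <- AdSpend <- PriorPurchase -> PriceTier
  P4: WebVisits <- AdSpend -> PriceTier
That exhausts the simple backdoor paths. Count: 4.

4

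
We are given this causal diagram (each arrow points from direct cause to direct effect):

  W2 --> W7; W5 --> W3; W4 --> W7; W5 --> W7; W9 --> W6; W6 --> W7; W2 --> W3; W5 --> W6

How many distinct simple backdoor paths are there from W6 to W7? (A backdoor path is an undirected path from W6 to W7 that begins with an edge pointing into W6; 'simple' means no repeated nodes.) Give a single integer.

2

A backdoor path from W6 to W7 is any simple undirected path whose first edge points into W6 (i.e. leaves W6 via a parent).
Parents of W6: {W5, W9}.
Enumerating:
  P1: W6 <- W5 -> W3 <- W2 -> W7
  P2: W6 <- W5 -> W7
That exhausts the simple backdoor paths. Count: 2.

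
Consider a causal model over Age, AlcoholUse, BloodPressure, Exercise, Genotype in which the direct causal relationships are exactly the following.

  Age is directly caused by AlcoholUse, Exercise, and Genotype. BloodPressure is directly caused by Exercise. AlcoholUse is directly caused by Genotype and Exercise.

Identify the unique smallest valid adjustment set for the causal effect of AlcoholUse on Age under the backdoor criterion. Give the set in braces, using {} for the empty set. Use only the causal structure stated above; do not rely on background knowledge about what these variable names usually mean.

{Exercise, Genotype}

Variables eligible for adjustment (non-descendants of AlcoholUse, excluding AlcoholUse and Age): {BloodPressure, Exercise, Genotype}.
Backdoor paths from AlcoholUse to Age:
  P1: AlcoholUse <- Genotype -> Age
  P2: AlcoholUse <- Exercise -> Age
The empty set is not sufficient: P1 (AlcoholUse <- Genotype -> Age) has no collider blocking it and no conditioned non-collider, so it is open.
Try {Exercise, Genotype}:
  P1: blocked at fork node Genotype ∈ conditioning set.
  P2: blocked at fork node Exercise ∈ conditioning set.
{Exercise, Genotype} contains no descendant of AlcoholUse and blocks every backdoor path.
Every element of {Exercise, Genotype} is needed (dropping Exercise leaves P2 open; dropping Genotype leaves P1 open), so no proper subset is valid.
Among all size-2 subsets of the eligible variables, only {Exercise, Genotype} blocks every backdoor path, so it is the unique smallest valid adjustment set.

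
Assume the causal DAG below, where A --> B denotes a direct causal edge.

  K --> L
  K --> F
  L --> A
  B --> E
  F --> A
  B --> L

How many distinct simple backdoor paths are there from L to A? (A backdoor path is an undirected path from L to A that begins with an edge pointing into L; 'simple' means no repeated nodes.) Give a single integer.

A backdoor path from L to A is any simple undirected path whose first edge points into L (i.e. leaves L via a parent).
Parents of L: {B, K}.
Enumerating:
  P1: L <- K -> F -> A
That exhausts the simple backdoor paths. Count: 1.

1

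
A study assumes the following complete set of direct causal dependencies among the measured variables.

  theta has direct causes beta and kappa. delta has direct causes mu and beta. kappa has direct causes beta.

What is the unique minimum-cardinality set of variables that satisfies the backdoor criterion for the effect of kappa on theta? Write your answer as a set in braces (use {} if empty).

{beta}

Variables eligible for adjustment (non-descendants of kappa, excluding kappa and theta): {beta, delta, mu}.
Backdoor paths from kappa to theta:
  P1: kappa <- beta -> theta
The empty set is not sufficient: P1 (kappa <- beta -> theta) has no collider blocking it and no conditioned non-collider, so it is open.
Try {beta}:
  P1: blocked at fork node beta ∈ conditioning set.
{beta} contains no descendant of kappa and blocks every backdoor path.
No other singleton works — e.g. {mu} leaves P1 open — so {beta} is the unique smallest valid adjustment set.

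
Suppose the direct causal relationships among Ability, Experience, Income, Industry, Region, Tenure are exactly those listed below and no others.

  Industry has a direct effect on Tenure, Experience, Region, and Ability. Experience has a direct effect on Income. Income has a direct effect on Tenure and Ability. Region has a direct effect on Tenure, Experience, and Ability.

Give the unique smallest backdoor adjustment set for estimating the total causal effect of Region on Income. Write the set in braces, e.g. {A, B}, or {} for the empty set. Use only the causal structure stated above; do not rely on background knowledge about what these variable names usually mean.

{Industry}

Variables eligible for adjustment (non-descendants of Region, excluding Region and Income): {Industry}.
Backdoor paths from Region to Income:
  P1: Region <- Industry -> Experience -> Income
  P2: Region <- Industry -> Ability <- Income
  P3: Region <- Industry -> Tenure <- Income
The empty set is not sufficient: P1 (Region <- Industry -> Experience -> Income) has no collider blocking it and no conditioned non-collider, so it is open.
Try {Industry}:
  P1: blocked at fork node Industry ∈ conditioning set.
  P2: blocked at fork node Industry ∈ conditioning set.
  P3: blocked at fork node Industry ∈ conditioning set.
{Industry} contains no descendant of Region and blocks every backdoor path.
{Industry} is the unique smallest valid adjustment set.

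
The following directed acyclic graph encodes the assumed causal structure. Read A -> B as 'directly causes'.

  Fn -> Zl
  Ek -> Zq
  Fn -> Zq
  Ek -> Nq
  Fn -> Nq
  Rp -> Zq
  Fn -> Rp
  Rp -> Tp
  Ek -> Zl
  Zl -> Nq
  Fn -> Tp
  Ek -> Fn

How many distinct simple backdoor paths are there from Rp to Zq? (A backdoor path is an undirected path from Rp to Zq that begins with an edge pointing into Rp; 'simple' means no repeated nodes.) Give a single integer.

6

A backdoor path from Rp to Zq is any simple undirected path whose first edge points into Rp (i.e. leaves Rp via a parent).
Parents of Rp: {Fn}.
Enumerating:
  P1: Rp <- Fn <- Ek -> Zq
  P2: Rp <- Fn -> Zl <- Ek -> Zq
  P3: Rp <- Fn -> Zl -> Nq <- Ek -> Zq
  P4: Rp <- Fn -> Nq <- Ek -> Zq
  P5: Rp <- Fn -> Nq <- Zl <- Ek -> Zq
  P6: Rp <- Fn -> Zq
That exhausts the simple backdoor paths. Count: 6.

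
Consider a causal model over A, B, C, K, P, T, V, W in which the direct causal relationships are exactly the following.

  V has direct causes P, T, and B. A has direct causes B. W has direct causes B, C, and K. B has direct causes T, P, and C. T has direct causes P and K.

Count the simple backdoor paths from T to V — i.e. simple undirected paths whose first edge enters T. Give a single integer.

A backdoor path from T to V is any simple undirected path whose first edge points into T (i.e. leaves T via a parent).
Parents of T: {K, P}.
Enumerating:
  P1: T <- P -> B -> V
  P2: T <- P -> V
  P3: T <- K -> W <- C -> B <- P -> V
  P4: T <- K -> W <- C -> B -> V
  P5: T <- K -> W <- B <- P -> V
  P6: T <- K -> W <- B -> V
That exhausts the simple backdoor paths. Count: 6.

6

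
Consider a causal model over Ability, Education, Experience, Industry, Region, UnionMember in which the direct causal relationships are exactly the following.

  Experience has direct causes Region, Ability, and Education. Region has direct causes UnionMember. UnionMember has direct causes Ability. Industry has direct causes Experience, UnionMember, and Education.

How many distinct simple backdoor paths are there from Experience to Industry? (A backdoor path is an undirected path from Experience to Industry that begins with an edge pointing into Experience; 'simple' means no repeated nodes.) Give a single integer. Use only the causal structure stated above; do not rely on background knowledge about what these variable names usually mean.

3

A backdoor path from Experience to Industry is any simple undirected path whose first edge points into Experience (i.e. leaves Experience via a parent).
Parents of Experience: {Ability, Education, Region}.
Enumerating:
  P1: Experience <- Ability -> UnionMember -> Industry
  P2: Experience <- Education -> Industry
  P3: Experience <- Region <- UnionMember -> Industry
That exhausts the simple backdoor paths. Count: 3.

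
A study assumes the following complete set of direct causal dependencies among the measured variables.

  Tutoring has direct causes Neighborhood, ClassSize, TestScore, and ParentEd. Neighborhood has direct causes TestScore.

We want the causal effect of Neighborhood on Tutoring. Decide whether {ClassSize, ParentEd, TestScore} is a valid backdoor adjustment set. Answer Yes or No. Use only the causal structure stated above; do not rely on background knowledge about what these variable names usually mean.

Yes

Backdoor paths from Neighborhood to Tutoring (paths whose first edge points into Neighborhood):
  P1: Neighborhood <- TestScore -> Tutoring
Condition 1 (no descendant of Neighborhood in the set): holds — descendants of Neighborhood are {Tutoring}; none are in {ClassSize, ParentEd, TestScore}.
Condition 2 (every backdoor path blocked by {ClassSize, ParentEd, TestScore}):
  P1: blocked at fork node TestScore ∈ conditioning set.
{ClassSize, ParentEd, TestScore} satisfies the backdoor criterion.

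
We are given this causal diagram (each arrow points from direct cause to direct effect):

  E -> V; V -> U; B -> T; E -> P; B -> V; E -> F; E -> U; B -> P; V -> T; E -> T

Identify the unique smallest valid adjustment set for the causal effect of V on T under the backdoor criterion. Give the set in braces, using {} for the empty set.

{B, E}

Variables eligible for adjustment (non-descendants of V, excluding V and T): {B, E, F, P}.
Backdoor paths from V to T:
  P1: V <- B -> P <- E -> T
  P2: V <- B -> T
  P3: V <- E -> P <- B -> T
  P4: V <- E -> T
The empty set is not sufficient: P2 (V <- B -> T) has no collider blocking it and no conditioned non-collider, so it is open.
Try {B, E}:
  P1: blocked at fork node B ∈ conditioning set.
  P2: blocked at fork node B ∈ conditioning set.
  P3: blocked at fork node E ∈ conditioning set.
  P4: blocked at fork node E ∈ conditioning set.
{B, E} contains no descendant of V and blocks every backdoor path.
Every element of {B, E} is needed (dropping B leaves P2 open; dropping E leaves P4 open), so no proper subset is valid.
Among all size-2 subsets of the eligible variables, only {B, E} blocks every backdoor path, so it is the unique smallest valid adjustment set.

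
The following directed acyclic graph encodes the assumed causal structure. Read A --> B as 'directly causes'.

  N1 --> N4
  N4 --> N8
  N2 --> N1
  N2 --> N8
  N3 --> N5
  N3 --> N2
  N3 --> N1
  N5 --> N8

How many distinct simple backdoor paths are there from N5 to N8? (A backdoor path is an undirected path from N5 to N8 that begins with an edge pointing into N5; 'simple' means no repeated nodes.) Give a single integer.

A backdoor path from N5 to N8 is any simple undirected path whose first edge points into N5 (i.e. leaves N5 via a parent).
Parents of N5: {N3}.
Enumerating:
  P1: N5 <- N3 -> N2 -> N1 -> N4 -> N8
  P2: N5 <- N3 -> N2 -> N8
  P3: N5 <- N3 -> N1 <- N2 -> N8
  P4: N5 <- N3 -> N1 -> N4 -> N8
That exhausts the simple backdoor paths. Count: 4.

4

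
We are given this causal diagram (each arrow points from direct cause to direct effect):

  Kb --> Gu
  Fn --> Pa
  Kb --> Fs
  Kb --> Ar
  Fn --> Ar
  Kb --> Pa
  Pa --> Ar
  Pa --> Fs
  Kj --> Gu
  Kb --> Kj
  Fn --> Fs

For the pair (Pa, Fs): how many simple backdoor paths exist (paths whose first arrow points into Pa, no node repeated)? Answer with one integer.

A backdoor path from Pa to Fs is any simple undirected path whose first edge points into Pa (i.e. leaves Pa via a parent).
Parents of Pa: {Fn, Kb}.
Enumerating:
  P1: Pa <- Fn -> Ar <- Kb -> Fs
  P2: Pa <- Fn -> Fs
  P3: Pa <- Kb -> Ar <- Fn -> Fs
  P4: Pa <- Kb -> Fs
That exhausts the simple backdoor paths. Count: 4.

4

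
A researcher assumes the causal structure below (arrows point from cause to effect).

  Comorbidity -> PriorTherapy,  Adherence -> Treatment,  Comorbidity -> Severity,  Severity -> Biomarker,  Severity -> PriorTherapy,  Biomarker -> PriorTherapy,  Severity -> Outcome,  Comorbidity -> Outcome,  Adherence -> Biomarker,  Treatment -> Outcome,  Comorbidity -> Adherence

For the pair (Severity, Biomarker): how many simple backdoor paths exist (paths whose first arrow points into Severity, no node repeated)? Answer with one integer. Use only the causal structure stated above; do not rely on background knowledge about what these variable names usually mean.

3

A backdoor path from Severity to Biomarker is any simple undirected path whose first edge points into Severity (i.e. leaves Severity via a parent).
Parents of Severity: {Comorbidity}.
Enumerating:
  P1: Severity <- Comorbidity -> Adherence -> Biomarker
  P2: Severity <- Comorbidity -> PriorTherapy <- Biomarker
  P3: Severity <- Comorbidity -> Outcome <- Treatment <- Adherence -> Biomarker
That exhausts the simple backdoor paths. Count: 3.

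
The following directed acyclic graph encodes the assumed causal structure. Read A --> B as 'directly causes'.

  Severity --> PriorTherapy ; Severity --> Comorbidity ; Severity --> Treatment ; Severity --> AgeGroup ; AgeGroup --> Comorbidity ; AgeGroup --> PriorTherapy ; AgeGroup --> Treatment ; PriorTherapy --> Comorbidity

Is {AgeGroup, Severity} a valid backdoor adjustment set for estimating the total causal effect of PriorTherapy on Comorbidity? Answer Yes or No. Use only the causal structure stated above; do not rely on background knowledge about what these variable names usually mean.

Backdoor paths from PriorTherapy to Comorbidity (paths whose first edge points into PriorTherapy):
  P1: PriorTherapy <- Severity -> AgeGroup -> Comorbidity
  P2: PriorTherapy <- Severity -> Comorbidity
  P3: PriorTherapy <- Severity -> Treatment <- AgeGroup -> Comorbidity
  P4: PriorTherapy <- AgeGroup <- Severity -> Comorbidity
  P5: PriorTherapy <- AgeGroup -> Comorbidity
  P6: PriorTherapy <- AgeGroup -> Treatment <- Severity -> Comorbidity
Condition 1 (no descendant of PriorTherapy in the set): holds — descendants of PriorTherapy are {Comorbidity}; none are in {AgeGroup, Severity}.
Condition 2 (every backdoor path blocked by {AgeGroup, Severity}):
  P1: blocked at fork node Severity ∈ conditioning set.
  P2: blocked at fork node Severity ∈ conditioning set.
  P3: blocked at fork node Severity ∈ conditioning set.
  P4: blocked at chain node AgeGroup ∈ conditioning set.
  P5: blocked at fork node AgeGroup ∈ conditioning set.
  P6: blocked at fork node AgeGroup ∈ conditioning set.
{AgeGroup, Severity} satisfies the backdoor criterion.

Yes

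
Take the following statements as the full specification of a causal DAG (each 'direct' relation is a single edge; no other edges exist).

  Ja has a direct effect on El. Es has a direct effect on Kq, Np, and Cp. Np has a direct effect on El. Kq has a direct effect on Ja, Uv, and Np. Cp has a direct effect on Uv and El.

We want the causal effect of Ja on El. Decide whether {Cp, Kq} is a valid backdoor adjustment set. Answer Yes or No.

Backdoor paths from Ja to El (paths whose first edge points into Ja):
  P1: Ja <- Kq <- Es -> Cp -> El
  P2: Ja <- Kq <- Es -> Np -> El
  P3: Ja <- Kq -> Uv <- Cp <- Es -> Np -> El
  P4: Ja <- Kq -> Uv <- Cp -> El
  P5: Ja <- Kq -> Np <- Es -> Cp -> El
  P6: Ja <- Kq -> Np -> El
Condition 1 (no descendant of Ja in the set): holds — descendants of Ja are {El}; none are in {Cp, Kq}.
Condition 2 (every backdoor path blocked by {Cp, Kq}):
  P1: blocked at chain node Kq ∈ conditioning set.
  P2: blocked at chain node Kq ∈ conditioning set.
  P3: blocked at fork node Kq ∈ conditioning set.
  P4: blocked at fork node Kq ∈ conditioning set.
  P5: blocked at fork node Kq ∈ conditioning set.
  P6: blocked at fork node Kq ∈ conditioning set.
{Cp, Kq} satisfies the backdoor criterion.

Yes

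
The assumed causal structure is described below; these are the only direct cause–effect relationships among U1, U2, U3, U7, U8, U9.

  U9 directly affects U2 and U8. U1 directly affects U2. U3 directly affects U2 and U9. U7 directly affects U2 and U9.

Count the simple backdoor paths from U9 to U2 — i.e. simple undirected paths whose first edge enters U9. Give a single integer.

A backdoor path from U9 to U2 is any simple undirected path whose first edge points into U9 (i.e. leaves U9 via a parent).
Parents of U9: {U3, U7}.
Enumerating:
  P1: U9 <- U3 -> U2
  P2: U9 <- U7 -> U2
That exhausts the simple backdoor paths. Count: 2.

2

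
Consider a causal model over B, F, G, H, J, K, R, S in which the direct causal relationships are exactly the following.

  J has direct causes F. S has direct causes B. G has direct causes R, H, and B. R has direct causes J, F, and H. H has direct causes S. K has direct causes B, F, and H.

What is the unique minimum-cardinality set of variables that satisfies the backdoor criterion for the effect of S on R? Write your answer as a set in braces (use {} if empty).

{}

Variables eligible for adjustment (non-descendants of S, excluding S and R): {B, F, J}.
Backdoor paths from S to R:
  P1: S <- B -> G <- H -> R
  P2: S <- B -> G <- H -> K <- F -> J -> R
  P3: S <- B -> G <- H -> K <- F -> R
  P4: S <- B -> G <- R
  P5: S <- B -> K <- F -> J -> R
  P6: S <- B -> K <- F -> R
  P7: S <- B -> K <- H -> R
  P8: S <- B -> K <- H -> G <- R
Each backdoor path contains an unconditioned collider, so every path is already blocked with the empty conditioning set:
  P1: blocked at collider G (neither it nor any descendant is in the conditioning set).
  P2: blocked at collider G (neither it nor any descendant is in the conditioning set).
  P3: blocked at collider G (neither it nor any descendant is in the conditioning set).
  P4: blocked at collider G (neither it nor any descendant is in the conditioning set).
  P5: blocked at collider K (neither it nor any descendant is in the conditioning set).
  P6: blocked at collider K (neither it nor any descendant is in the conditioning set).
  P7: blocked at collider K (neither it nor any descendant is in the conditioning set).
  P8: blocked at collider K (neither it nor any descendant is in the conditioning set).
The empty set is therefore the unique smallest valid set.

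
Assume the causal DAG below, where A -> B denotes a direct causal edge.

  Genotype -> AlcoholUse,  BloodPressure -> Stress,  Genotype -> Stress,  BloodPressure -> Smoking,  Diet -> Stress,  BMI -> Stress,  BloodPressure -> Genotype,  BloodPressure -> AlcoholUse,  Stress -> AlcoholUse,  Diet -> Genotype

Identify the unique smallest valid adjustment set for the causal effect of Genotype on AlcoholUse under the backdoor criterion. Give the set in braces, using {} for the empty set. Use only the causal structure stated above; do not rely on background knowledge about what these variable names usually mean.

{BloodPressure, Diet}

Variables eligible for adjustment (non-descendants of Genotype, excluding Genotype and AlcoholUse): {BMI, BloodPressure, Diet, Smoking}.
Backdoor paths from Genotype to AlcoholUse:
  P1: Genotype <- Diet -> Stress <- BloodPressure -> AlcoholUse
  P2: Genotype <- Diet -> Stress -> AlcoholUse
  P3: Genotype <- BloodPressure -> Stress -> AlcoholUse
  P4: Genotype <- BloodPressure -> AlcoholUse
The empty set is not sufficient: P2 (Genotype <- Diet -> Stress -> AlcoholUse) has no collider blocking it and no conditioned non-collider, so it is open.
Try {BloodPressure, Diet}:
  P1: blocked at fork node Diet ∈ conditioning set.
  P2: blocked at fork node Diet ∈ conditioning set.
  P3: blocked at fork node BloodPressure ∈ conditioning set.
  P4: blocked at fork node BloodPressure ∈ conditioning set.
{BloodPressure, Diet} contains no descendant of Genotype and blocks every backdoor path.
Every element of {BloodPressure, Diet} is needed (dropping BloodPressure leaves P3 open; dropping Diet leaves P2 open), so no proper subset is valid.
Among all size-2 subsets of the eligible variables, only {BloodPressure, Diet} blocks every backdoor path, so it is the unique smallest valid adjustment set.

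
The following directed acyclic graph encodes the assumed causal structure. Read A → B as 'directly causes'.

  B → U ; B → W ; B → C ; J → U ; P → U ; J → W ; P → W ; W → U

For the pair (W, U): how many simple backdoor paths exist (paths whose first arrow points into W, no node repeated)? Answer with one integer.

3

A backdoor path from W to U is any simple undirected path whose first edge points into W (i.e. leaves W via a parent).
Parents of W: {B, J, P}.
Enumerating:
  P1: W <- P -> U
  P2: W <- J -> U
  P3: W <- B -> U
That exhausts the simple backdoor paths. Count: 3.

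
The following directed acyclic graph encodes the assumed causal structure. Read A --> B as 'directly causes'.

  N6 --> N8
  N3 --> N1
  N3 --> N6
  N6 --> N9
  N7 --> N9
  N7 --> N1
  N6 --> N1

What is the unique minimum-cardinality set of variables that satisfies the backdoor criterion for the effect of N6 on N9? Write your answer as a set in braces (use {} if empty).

Variables eligible for adjustment (non-descendants of N6, excluding N6 and N9): {N3, N7}.
Backdoor paths from N6 to N9:
  P1: N6 <- N3 -> N1 <- N7 -> N9
Each backdoor path contains an unconditioned collider, so every path is already blocked with the empty conditioning set:
  P1: blocked at collider N1 (neither it nor any descendant is in the conditioning set).
The empty set is therefore the unique smallest valid set.

{}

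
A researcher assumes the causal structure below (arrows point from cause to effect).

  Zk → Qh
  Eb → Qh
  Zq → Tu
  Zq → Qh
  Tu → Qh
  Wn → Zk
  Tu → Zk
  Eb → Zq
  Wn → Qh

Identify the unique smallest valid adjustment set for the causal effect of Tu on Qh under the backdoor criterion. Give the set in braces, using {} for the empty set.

Variables eligible for adjustment (non-descendants of Tu, excluding Tu and Qh): {Eb, Wn, Zq}.
Backdoor paths from Tu to Qh:
  P1: Tu <- Zq <- Eb -> Qh
  P2: Tu <- Zq -> Qh
The empty set is not sufficient: P1 (Tu <- Zq <- Eb -> Qh) has no collider blocking it and no conditioned non-collider, so it is open.
Try {Zq}:
  P1: blocked at chain node Zq ∈ conditioning set.
  P2: blocked at fork node Zq ∈ conditioning set.
{Zq} contains no descendant of Tu and blocks every backdoor path.
No other singleton works — e.g. {Eb} leaves P2 open — so {Zq} is the unique smallest valid adjustment set.

{Zq}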